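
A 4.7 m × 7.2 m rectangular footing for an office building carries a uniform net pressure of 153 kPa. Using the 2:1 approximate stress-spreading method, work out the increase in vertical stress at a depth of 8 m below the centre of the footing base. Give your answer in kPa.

By the 2:1 method the load spreads at 1 horizontal : 2 vertical, so at depth z the loaded area has grown by z in each plan dimension:
Δσ = qBL/((B+z)(L+z)) = 153×4.7×7.2/((4.7+8)(7.2+8)) = 26.821 kPa

Δσ_z ≈ 26.8 kPa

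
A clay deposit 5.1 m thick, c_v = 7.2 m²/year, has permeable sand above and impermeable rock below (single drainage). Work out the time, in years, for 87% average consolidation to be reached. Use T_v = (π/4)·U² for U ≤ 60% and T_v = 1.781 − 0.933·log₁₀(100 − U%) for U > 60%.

t ≈ 2.68 years

Drainage path length: H_d = H = 5.1 m (single drainage).
U > 60%: T_v = 1.781 − 0.933·log₁₀(100 − 87) = 0.74169.
t = T_v·H_d²/c_v = 0.74169×5.1²/7.2 = 2.679 years.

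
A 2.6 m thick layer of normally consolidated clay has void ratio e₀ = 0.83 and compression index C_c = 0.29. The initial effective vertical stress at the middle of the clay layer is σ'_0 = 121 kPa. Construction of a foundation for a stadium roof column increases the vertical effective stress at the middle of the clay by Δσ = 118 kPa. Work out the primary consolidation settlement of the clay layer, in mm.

Final effective stress: σ'_f = σ'_0 + Δσ = 121 + 118 = 239 kPa.
Normally consolidated clay, so the full stress increment lies on the virgin compression line:
S_c = C_c·H/(1+e₀)·log₁₀(σ'_f/σ'_0) = 0.29×2.6/(1+0.83)×log₁₀(239/121)
    = 0.41202 × 0.29561 = 0.1218 m

S_c ≈ 122 mm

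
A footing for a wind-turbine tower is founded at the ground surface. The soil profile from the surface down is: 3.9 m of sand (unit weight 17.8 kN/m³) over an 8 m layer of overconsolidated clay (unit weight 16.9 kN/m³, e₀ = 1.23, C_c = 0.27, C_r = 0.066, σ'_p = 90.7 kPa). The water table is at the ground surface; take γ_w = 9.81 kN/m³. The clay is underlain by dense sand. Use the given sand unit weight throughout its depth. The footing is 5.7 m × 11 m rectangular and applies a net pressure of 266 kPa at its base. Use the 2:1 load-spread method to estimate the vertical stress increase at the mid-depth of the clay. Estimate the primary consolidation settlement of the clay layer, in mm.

S_c ≈ 176 mm

Mid-depth of clay below the ground surface: z = 3.9 + 8/2 = 7.9 m.
Total vertical stress at mid-clay: σ_v = 17.8×3.9 + 16.9×4 = 137.02 kPa.
Pore pressure: u = 9.81×(7.9 − 0) = 77.499 kPa.
Initial effective stress: σ'_0 = σ_v − u = 137.02 − 77.499 = 59.521 kPa.
Stress increase at mid-clay by the 2:1 spreading method:
Δσ = qBL/((B+z)(L+z)) = 266×5.7×11/((5.7+7.9)(11+7.9)) = 64.886 kPa
Final effective stress: σ'_f = 59.521 + 64.886 = 124.41 kPa.
σ'_f = 124.41 > σ'_p = 90.7 kPa, so the stress path crosses the preconsolidation pressure — recompression up to σ'_p, then virgin compression beyond:
S_c = H/(1+e₀)·[C_r·log₁₀(σ'_p/σ'_0) + C_c·log₁₀(σ'_f/σ'_p)]
    = 8/2.23 × [0.066×log₁₀(90.7/59.521) + 0.27×log₁₀(124.41/90.7)]
    = 3.5874 × [0.012074 + 0.037057] = 0.1763 m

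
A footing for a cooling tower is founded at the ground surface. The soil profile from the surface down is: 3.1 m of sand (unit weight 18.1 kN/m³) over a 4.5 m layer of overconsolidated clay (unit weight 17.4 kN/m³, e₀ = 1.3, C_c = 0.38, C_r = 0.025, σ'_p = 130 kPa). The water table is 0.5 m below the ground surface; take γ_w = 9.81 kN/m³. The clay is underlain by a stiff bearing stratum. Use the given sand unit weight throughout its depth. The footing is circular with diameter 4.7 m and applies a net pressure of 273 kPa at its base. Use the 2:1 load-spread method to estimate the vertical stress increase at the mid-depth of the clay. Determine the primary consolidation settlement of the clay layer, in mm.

S_c ≈ 17.2 mm

Mid-depth of clay below the ground surface: z = 3.1 + 4.5/2 = 5.35 m.
Total vertical stress at mid-clay: σ_v = 18.1×3.1 + 17.4×2.25 = 95.26 kPa.
Pore pressure: u = 9.81×(5.35 − 0.5) = 47.578 kPa.
Initial effective stress: σ'_0 = σ_v − u = 95.26 − 47.578 = 47.682 kPa.
Stress increase at mid-clay by the 2:1 spreading method:
Δσ ≈ qD²/(D+z)² = 273×4.7²/(4.7+5.35)² = 59.707 kPa
Final effective stress: σ'_f = 47.682 + 59.707 = 107.39 kPa.
σ'_f = 107.39 ≤ σ'_p = 130 kPa, so the clay remains overconsolidated and only the recompression index applies:
S_c = C_r·H/(1+e₀)·log₁₀(σ'_f/σ'_0) = 0.025×4.5/2.3×log₁₀(107.39/47.682)
    = 0.048912 × 0.35261 = 0.01725 m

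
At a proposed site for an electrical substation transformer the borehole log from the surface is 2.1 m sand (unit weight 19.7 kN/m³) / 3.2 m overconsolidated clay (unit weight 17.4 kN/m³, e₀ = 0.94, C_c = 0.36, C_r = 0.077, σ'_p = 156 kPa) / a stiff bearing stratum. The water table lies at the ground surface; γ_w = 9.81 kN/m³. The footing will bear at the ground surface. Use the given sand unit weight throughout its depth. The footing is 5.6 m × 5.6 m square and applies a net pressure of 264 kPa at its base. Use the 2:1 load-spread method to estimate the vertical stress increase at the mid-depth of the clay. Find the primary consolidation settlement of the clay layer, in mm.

S_c ≈ 75.2 mm

Mid-depth of clay below the ground surface: z = 2.1 + 3.2/2 = 3.7 m.
Total vertical stress at mid-clay: σ_v = 19.7×2.1 + 17.4×1.6 = 69.21 kPa.
Pore pressure: u = 9.81×(3.7 − 0) = 36.297 kPa.
Initial effective stress: σ'_0 = σ_v − u = 69.21 − 36.297 = 32.913 kPa.
Stress increase at mid-clay by the 2:1 spreading method:
Δσ = qBL/((B+z)(L+z)) = 264×5.6×5.6/((5.6+3.7)(5.6+3.7)) = 95.723 kPa
Final effective stress: σ'_f = 32.913 + 95.723 = 128.64 kPa.
σ'_f = 128.64 ≤ σ'_p = 156 kPa, so the clay remains overconsolidated and only the recompression index applies:
S_c = C_r·H/(1+e₀)·log₁₀(σ'_f/σ'_0) = 0.077×3.2/1.94×log₁₀(128.64/32.913)
    = 0.12701 × 0.59201 = 0.07519 m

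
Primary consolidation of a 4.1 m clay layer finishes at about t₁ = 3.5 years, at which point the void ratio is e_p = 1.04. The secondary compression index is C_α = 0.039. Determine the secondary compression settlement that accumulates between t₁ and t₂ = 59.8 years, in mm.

Secondary compression: S_s = C_α·H/(1+e_p)·log₁₀(t₂/t₁)
S_s = 0.039×4.1/(1+1.04)×log₁₀(59.8/3.5)
    = 0.07838 × 1.233 = 0.09662 m

S_s ≈ 96.6 mm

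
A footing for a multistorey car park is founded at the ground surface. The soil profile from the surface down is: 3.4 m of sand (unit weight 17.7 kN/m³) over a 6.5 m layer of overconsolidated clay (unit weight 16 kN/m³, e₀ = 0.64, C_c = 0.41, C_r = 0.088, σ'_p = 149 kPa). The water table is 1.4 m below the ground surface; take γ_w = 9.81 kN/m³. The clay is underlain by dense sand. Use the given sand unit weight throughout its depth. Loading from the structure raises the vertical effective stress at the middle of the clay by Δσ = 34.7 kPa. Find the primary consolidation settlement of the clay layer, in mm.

S_c ≈ 68.5 mm

Mid-depth of clay below the ground surface: z = 3.4 + 6.5/2 = 6.65 m.
Total vertical stress at mid-clay: σ_v = 17.7×3.4 + 16×3.25 = 112.18 kPa.
Pore pressure: u = 9.81×(6.65 − 1.4) = 51.503 kPa.
Initial effective stress: σ'_0 = σ_v − u = 112.18 − 51.503 = 60.677 kPa.
Final effective stress: σ'_f = 60.677 + 34.7 = 95.377 kPa.
σ'_f = 95.377 ≤ σ'_p = 149 kPa, so the clay remains overconsolidated and only the recompression index applies:
S_c = C_r·H/(1+e₀)·log₁₀(σ'_f/σ'_0) = 0.088×6.5/1.64×log₁₀(95.377/60.677)
    = 0.34878 × 0.19642 = 0.06851 m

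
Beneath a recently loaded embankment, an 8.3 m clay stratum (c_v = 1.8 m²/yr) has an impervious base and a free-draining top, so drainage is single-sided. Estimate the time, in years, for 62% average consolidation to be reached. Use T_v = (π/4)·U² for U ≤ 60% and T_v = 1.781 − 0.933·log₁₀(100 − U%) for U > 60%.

Drainage path length: H_d = H = 8.3 m (single drainage).
U > 60%: T_v = 1.781 − 0.933·log₁₀(100 − 62) = 0.30706.
t = T_v·H_d²/c_v = 0.30706×8.3²/1.8 = 11.75 years.

t ≈ 11.8 years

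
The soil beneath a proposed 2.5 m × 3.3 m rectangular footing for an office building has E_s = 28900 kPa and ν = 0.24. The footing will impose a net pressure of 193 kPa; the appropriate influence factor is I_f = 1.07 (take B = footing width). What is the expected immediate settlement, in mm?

Immediate (elastic) settlement: S_e = q·B·(1−ν²)/E_s · I_f.
S_e = 193 × 2.5 × (1 − 0.24²) / 28900 × 1.07
    = 193 × 2.5 × 0.9424 / 28900 × 1.07
    = 0.01684 m = 16.84 mm

S_e ≈ 16.8 mm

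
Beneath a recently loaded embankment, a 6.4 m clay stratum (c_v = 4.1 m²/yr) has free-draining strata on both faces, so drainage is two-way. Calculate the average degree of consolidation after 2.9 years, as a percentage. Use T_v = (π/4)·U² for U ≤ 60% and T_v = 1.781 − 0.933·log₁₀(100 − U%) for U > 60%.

Drainage path length: H_d = H/2 = 3.2 m (double drainage).
T_v = c_v·t/H_d² = 4.1×2.9/3.2² = 1.1611.
T_v = 1.1611 corresponds to the U > 60% branch:
U = 1 − 10^((1.781 − T_v)/0.933)/100 = 0.9538

U ≈ 95.4 %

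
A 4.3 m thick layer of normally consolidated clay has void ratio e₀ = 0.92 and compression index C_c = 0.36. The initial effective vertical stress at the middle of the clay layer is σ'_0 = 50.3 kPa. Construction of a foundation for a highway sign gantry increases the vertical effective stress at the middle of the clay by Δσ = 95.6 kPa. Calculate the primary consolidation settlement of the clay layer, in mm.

Final effective stress: σ'_f = σ'_0 + Δσ = 50.3 + 95.6 = 145.9 kPa.
Normally consolidated clay, so the full stress increment lies on the virgin compression line:
S_c = C_c·H/(1+e₀)·log₁₀(σ'_f/σ'_0) = 0.36×4.3/(1+0.92)×log₁₀(145.9/50.3)
    = 0.80625 × 0.46249 = 0.3729 m

S_c ≈ 373 mm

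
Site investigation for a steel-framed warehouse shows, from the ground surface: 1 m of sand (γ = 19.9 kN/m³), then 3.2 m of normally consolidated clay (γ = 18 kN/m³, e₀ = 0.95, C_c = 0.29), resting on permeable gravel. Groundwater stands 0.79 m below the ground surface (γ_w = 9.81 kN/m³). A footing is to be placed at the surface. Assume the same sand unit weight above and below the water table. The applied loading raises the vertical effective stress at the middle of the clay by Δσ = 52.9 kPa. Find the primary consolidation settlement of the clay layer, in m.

S_c ≈ 0.206 m

Mid-depth of clay below the ground surface: z = 1 + 3.2/2 = 2.6 m.
Total vertical stress at mid-clay: σ_v = 19.9×1 + 18×1.6 = 48.7 kPa.
Pore pressure: u = 9.81×(2.6 − 0.79) = 17.756 kPa.
Initial effective stress: σ'_0 = σ_v − u = 48.7 − 17.756 = 30.944 kPa.
Final effective stress: σ'_f = σ'_0 + Δσ = 30.944 + 52.9 = 83.844 kPa.
Normally consolidated clay, so the full stress increment lies on the virgin compression line:
S_c = C_c·H/(1+e₀)·log₁₀(σ'_f/σ'_0) = 0.29×3.2/(1+0.95)×log₁₀(83.844/30.944)
    = 0.4759 × 0.4329 = 0.206 m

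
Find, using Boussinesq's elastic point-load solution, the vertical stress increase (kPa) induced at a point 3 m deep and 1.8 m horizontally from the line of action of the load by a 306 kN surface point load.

Δσ_z ≈ 7.53 kPa

Boussinesq vertical stress below a point load on an elastic half-space:
Δσ_z = 3P/(2πz²) · [1 + (r/z)²]^(−5/2)
r/z = 1.8/3 = 0.6; [1+(r/z)²]^(−5/2) = 0.46361.
Δσ_z = 3×306/(2π×3²) × 0.46361 = 16.234 × 0.46361 = 7.526 kPa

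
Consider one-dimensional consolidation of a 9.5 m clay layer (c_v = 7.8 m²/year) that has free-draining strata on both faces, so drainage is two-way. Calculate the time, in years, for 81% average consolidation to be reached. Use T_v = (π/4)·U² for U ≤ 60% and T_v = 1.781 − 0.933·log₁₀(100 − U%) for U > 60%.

t ≈ 1.7 years

Drainage path length: H_d = H/2 = 4.75 m (double drainage).
U > 60%: T_v = 1.781 − 0.933·log₁₀(100 − 81) = 0.58792.
t = T_v·H_d²/c_v = 0.58792×4.75²/7.8 = 1.701 years.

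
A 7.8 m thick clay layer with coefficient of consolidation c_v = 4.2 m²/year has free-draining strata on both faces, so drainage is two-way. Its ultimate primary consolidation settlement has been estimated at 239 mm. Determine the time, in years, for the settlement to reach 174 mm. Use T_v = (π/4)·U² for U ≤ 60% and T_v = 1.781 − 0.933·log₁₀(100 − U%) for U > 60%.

t ≈ 1.6 years

Drainage path length: H_d = H/2 = 3.9 m (double drainage).
U = S(t)/S_ult = 174/239 = 0.728.
U > 60%: T_v = 1.781 − 0.933·log₁₀(100 − 72.803) = 0.4426.
t = T_v·H_d²/c_v = 0.4426×3.9²/4.2 = 1.603 years.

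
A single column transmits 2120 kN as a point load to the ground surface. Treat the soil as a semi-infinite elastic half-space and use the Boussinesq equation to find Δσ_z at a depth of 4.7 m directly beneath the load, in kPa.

Δσ_z ≈ 45.8 kPa

Boussinesq vertical stress below a point load on an elastic half-space:
Δσ_z = 3P/(2πz²) · [1 + (r/z)²]^(−5/2)
r/z = 0/4.7 = 0; [1+(r/z)²]^(−5/2) = 1.
Δσ_z = 3×2120/(2π×4.7²) × 1 = 45.823 × 1 = 45.82 kPa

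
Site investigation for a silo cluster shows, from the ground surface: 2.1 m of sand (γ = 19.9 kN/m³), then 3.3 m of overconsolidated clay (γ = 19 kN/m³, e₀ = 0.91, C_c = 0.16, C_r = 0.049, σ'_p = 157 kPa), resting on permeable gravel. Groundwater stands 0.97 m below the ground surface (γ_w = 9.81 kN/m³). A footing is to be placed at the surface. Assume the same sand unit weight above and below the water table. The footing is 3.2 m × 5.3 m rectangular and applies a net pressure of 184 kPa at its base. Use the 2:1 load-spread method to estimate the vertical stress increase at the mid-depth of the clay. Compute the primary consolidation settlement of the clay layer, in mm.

S_c ≈ 27 mm

Mid-depth of clay below the ground surface: z = 2.1 + 3.3/2 = 3.75 m.
Total vertical stress at mid-clay: σ_v = 19.9×2.1 + 19×1.65 = 73.14 kPa.
Pore pressure: u = 9.81×(3.75 − 0.97) = 27.272 kPa.
Initial effective stress: σ'_0 = σ_v − u = 73.14 − 27.272 = 45.868 kPa.
Stress increase at mid-clay by the 2:1 spreading method:
Δσ = qBL/((B+z)(L+z)) = 184×3.2×5.3/((3.2+3.75)(5.3+3.75)) = 49.615 kPa
Final effective stress: σ'_f = 45.868 + 49.615 = 95.483 kPa.
σ'_f = 95.483 ≤ σ'_p = 157 kPa, so the clay remains overconsolidated and only the recompression index applies:
S_c = C_r·H/(1+e₀)·log₁₀(σ'_f/σ'_0) = 0.049×3.3/1.91×log₁₀(95.483/45.868)
    = 0.084657 × 0.31842 = 0.02696 m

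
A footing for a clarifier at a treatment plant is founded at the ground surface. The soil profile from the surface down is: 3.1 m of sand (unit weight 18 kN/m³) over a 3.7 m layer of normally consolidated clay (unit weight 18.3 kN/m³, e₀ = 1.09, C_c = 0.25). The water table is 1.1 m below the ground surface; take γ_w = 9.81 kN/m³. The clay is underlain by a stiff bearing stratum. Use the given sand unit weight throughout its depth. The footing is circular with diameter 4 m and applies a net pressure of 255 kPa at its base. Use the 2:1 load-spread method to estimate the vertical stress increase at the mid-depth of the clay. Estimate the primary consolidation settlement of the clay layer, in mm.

Mid-depth of clay below the ground surface: z = 3.1 + 3.7/2 = 4.95 m.
Total vertical stress at mid-clay: σ_v = 18×3.1 + 18.3×1.85 = 89.655 kPa.
Pore pressure: u = 9.81×(4.95 − 1.1) = 37.769 kPa.
Initial effective stress: σ'_0 = σ_v − u = 89.655 − 37.769 = 51.886 kPa.
Stress increase at mid-clay by the 2:1 spreading method:
Δσ ≈ qD²/(D+z)² = 255×4²/(4+4.95)² = 50.935 kPa
Final effective stress: σ'_f = σ'_0 + Δσ = 51.886 + 50.935 = 102.82 kPa.
Normally consolidated clay, so the full stress increment lies on the virgin compression line:
S_c = C_c·H/(1+e₀)·log₁₀(σ'_f/σ'_0) = 0.25×3.7/(1+1.09)×log₁₀(102.82/51.886)
    = 0.44258 × 0.29703 = 0.1315 m

S_c ≈ 131 mm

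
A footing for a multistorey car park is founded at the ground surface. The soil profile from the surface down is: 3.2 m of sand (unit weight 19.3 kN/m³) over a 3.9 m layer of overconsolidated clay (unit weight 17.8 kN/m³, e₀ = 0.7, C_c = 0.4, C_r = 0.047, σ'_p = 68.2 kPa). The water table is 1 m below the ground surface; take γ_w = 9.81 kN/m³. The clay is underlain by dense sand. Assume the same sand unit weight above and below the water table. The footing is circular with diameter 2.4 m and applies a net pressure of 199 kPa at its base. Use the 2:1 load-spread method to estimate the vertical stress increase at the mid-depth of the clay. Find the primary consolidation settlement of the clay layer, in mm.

Mid-depth of clay below the ground surface: z = 3.2 + 3.9/2 = 5.15 m.
Total vertical stress at mid-clay: σ_v = 19.3×3.2 + 17.8×1.95 = 96.47 kPa.
Pore pressure: u = 9.81×(5.15 − 1) = 40.712 kPa.
Initial effective stress: σ'_0 = σ_v − u = 96.47 − 40.712 = 55.758 kPa.
Stress increase at mid-clay by the 2:1 spreading method:
Δσ ≈ qD²/(D+z)² = 199×2.4²/(2.4+5.15)² = 20.109 kPa
Final effective stress: σ'_f = 55.758 + 20.109 = 75.867 kPa.
σ'_f = 75.867 > σ'_p = 68.2 kPa, so the stress path crosses the preconsolidation pressure — recompression up to σ'_p, then virgin compression beyond:
S_c = H/(1+e₀)·[C_r·log₁₀(σ'_p/σ'_0) + C_c·log₁₀(σ'_f/σ'_p)]
    = 3.9/1.7 × [0.047×log₁₀(68.2/55.758) + 0.4×log₁₀(75.867/68.2)]
    = 2.2941 × [0.0041114 + 0.018507] = 0.05189 m

S_c ≈ 51.9 mm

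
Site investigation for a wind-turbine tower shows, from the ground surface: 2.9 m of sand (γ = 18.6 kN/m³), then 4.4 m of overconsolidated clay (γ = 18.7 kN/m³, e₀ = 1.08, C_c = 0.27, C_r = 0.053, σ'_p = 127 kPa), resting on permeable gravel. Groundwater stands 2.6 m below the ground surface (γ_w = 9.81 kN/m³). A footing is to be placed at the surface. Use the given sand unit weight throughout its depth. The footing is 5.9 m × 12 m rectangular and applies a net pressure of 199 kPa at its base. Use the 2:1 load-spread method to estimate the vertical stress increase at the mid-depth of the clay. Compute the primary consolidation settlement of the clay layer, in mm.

Mid-depth of clay below the ground surface: z = 2.9 + 4.4/2 = 5.1 m.
Total vertical stress at mid-clay: σ_v = 18.6×2.9 + 18.7×2.2 = 95.08 kPa.
Pore pressure: u = 9.81×(5.1 − 2.6) = 24.525 kPa.
Initial effective stress: σ'_0 = σ_v − u = 95.08 − 24.525 = 70.555 kPa.
Stress increase at mid-clay by the 2:1 spreading method:
Δσ = qBL/((B+z)(L+z)) = 199×5.9×12/((5.9+5.1)(12+5.1)) = 74.903 kPa
Final effective stress: σ'_f = 70.555 + 74.903 = 145.46 kPa.
σ'_f = 145.46 > σ'_p = 127 kPa, so the stress path crosses the preconsolidation pressure — recompression up to σ'_p, then virgin compression beyond:
S_c = H/(1+e₀)·[C_r·log₁₀(σ'_p/σ'_0) + C_c·log₁₀(σ'_f/σ'_p)]
    = 4.4/2.08 × [0.053×log₁₀(127/70.555) + 0.27×log₁₀(145.46/127)]
    = 2.1154 × [0.01353 + 0.015914] = 0.06229 m

S_c ≈ 62.3 mm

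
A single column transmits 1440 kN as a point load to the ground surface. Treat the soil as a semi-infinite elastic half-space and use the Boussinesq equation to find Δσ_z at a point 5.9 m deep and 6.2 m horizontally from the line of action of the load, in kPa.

Δσ_z ≈ 3.07 kPa

Boussinesq vertical stress below a point load on an elastic half-space:
Δσ_z = 3P/(2πz²) · [1 + (r/z)²]^(−5/2)
r/z = 6.2/5.9 = 1.0508; [1+(r/z)²]^(−5/2) = 0.15568.
Δσ_z = 3×1440/(2π×5.9²) × 0.15568 = 19.751 × 0.15568 = 3.075 kPa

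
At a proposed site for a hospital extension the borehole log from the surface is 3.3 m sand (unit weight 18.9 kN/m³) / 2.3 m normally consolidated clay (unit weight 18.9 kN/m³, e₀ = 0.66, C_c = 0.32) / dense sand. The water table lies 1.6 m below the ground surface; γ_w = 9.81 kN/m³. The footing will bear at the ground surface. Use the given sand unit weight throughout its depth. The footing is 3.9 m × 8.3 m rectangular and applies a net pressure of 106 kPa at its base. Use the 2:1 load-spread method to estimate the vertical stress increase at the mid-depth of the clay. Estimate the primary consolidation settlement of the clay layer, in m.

Mid-depth of clay below the ground surface: z = 3.3 + 2.3/2 = 4.45 m.
Total vertical stress at mid-clay: σ_v = 18.9×3.3 + 18.9×1.15 = 84.105 kPa.
Pore pressure: u = 9.81×(4.45 − 1.6) = 27.959 kPa.
Initial effective stress: σ'_0 = σ_v − u = 84.105 − 27.959 = 56.146 kPa.
Stress increase at mid-clay by the 2:1 spreading method:
Δσ = qBL/((B+z)(L+z)) = 106×3.9×8.3/((3.9+4.45)(8.3+4.45)) = 32.229 kPa
Final effective stress: σ'_f = σ'_0 + Δσ = 56.146 + 32.229 = 88.375 kPa.
Normally consolidated clay, so the full stress increment lies on the virgin compression line:
S_c = C_c·H/(1+e₀)·log₁₀(σ'_f/σ'_0) = 0.32×2.3/(1+0.66)×log₁₀(88.375/56.146)
    = 0.44337 × 0.19701 = 0.08735 m

S_c ≈ 0.0873 m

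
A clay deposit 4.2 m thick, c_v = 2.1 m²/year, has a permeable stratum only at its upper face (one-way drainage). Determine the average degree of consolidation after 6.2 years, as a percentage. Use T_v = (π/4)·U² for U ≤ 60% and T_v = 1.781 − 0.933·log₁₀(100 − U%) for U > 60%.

U ≈ 86.9 %

Drainage path length: H_d = H = 4.2 m (single drainage).
T_v = c_v·t/H_d² = 2.1×6.2/4.2² = 0.7381.
T_v = 0.7381 corresponds to the U > 60% branch:
U = 1 − 10^((1.781 − T_v)/0.933)/100 = 0.8688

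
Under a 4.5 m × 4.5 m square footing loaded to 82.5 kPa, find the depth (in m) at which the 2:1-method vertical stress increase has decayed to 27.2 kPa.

z ≈ 3.34 m

2:1 spreading — at depth z the loaded area has grown by z in each plan dimension:
qB²/(B+z)² = Δσ_z ⇒ z = B(√(q/Δσ_z) − 1) = 4.5×(√(82.5/27.2) − 1) = 3.337 m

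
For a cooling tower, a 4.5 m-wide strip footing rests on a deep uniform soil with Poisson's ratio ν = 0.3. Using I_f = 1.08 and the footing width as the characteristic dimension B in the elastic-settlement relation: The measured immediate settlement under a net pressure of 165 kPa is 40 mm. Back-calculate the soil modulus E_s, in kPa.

E_s ≈ 18200 kPa

S_e = q·B·(1−ν²)/E_s · I_f  ⇒  E_s = q·B·(1−ν²)·I_f / S_e.
E_s = 165 × 4.5 × 0.91 × 1.08 / 0.04 = 18240 kPa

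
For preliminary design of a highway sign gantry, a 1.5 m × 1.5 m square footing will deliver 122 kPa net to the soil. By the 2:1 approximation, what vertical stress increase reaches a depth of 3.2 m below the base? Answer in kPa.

Δσ_z ≈ 12.4 kPa

By the 2:1 method the load spreads at 1 horizontal : 2 vertical, so at depth z the loaded area has grown by z in each plan dimension:
Δσ = qBL/((B+z)(L+z)) = 122×1.5×1.5/((1.5+3.2)(1.5+3.2)) = 12.426 kPa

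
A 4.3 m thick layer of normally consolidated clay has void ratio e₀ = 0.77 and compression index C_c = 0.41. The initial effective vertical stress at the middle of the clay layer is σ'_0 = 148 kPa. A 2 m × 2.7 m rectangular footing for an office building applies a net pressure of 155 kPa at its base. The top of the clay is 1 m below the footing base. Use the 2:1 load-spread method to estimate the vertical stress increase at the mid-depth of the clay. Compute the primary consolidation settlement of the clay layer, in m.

Mid-depth of clay below the footing base: z = 1 + 4.3/2 = 3.15 m.
Stress increase at mid-clay by the 2:1 spreading method:
Δσ = qBL/((B+z)(L+z)) = 155×2×2.7/((2+3.15)(2.7+3.15)) = 27.782 kPa
Final effective stress: σ'_f = σ'_0 + Δσ = 148 + 27.782 = 175.78 kPa.
Normally consolidated clay, so the full stress increment lies on the virgin compression line:
S_c = C_c·H/(1+e₀)·log₁₀(σ'_f/σ'_0) = 0.41×4.3/(1+0.77)×log₁₀(175.78/148)
    = 0.99605 × 0.074708 = 0.07441 m

S_c ≈ 0.0744 m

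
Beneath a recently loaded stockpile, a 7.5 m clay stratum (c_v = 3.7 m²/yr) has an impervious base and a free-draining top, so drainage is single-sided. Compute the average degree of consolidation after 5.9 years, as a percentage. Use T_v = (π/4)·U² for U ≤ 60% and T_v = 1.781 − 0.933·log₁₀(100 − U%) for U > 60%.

Drainage path length: H_d = H = 7.5 m (single drainage).
T_v = c_v·t/H_d² = 3.7×5.9/7.5² = 0.38809.
T_v = 0.38809 corresponds to the U > 60% branch:
U = 1 − 10^((1.781 − T_v)/0.933)/100 = 0.6889

U ≈ 68.9 %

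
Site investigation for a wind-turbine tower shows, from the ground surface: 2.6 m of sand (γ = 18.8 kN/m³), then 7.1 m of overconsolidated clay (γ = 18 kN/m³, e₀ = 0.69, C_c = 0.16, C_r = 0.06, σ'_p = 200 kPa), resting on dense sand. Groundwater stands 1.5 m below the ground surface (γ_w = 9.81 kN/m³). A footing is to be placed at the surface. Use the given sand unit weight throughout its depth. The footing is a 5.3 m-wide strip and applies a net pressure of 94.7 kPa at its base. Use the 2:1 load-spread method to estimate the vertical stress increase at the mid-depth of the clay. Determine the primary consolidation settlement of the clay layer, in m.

S_c ≈ 0.055 m

Mid-depth of clay below the ground surface: z = 2.6 + 7.1/2 = 6.15 m.
Total vertical stress at mid-clay: σ_v = 18.8×2.6 + 18×3.55 = 112.78 kPa.
Pore pressure: u = 9.81×(6.15 − 1.5) = 45.617 kPa.
Initial effective stress: σ'_0 = σ_v − u = 112.78 − 45.617 = 67.163 kPa.
Stress increase at mid-clay by the 2:1 spreading method:
Δσ = qB/(B+z) = 94.7×5.3/(5.3+6.15) = 43.835 kPa
Final effective stress: σ'_f = 67.163 + 43.835 = 111 kPa.
σ'_f = 111 ≤ σ'_p = 200 kPa, so the clay remains overconsolidated and only the recompression index applies:
S_c = C_r·H/(1+e₀)·log₁₀(σ'_f/σ'_0) = 0.06×7.1/1.69×log₁₀(111/67.163)
    = 0.25207 × 0.21819 = 0.055 m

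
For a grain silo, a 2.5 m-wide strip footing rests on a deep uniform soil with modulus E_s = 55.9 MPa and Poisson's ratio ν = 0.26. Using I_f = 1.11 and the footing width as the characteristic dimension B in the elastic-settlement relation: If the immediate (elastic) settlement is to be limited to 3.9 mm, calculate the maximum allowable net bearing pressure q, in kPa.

q ≈ 84.3 kPa

E_s = 55.9 MPa = 55900 kPa.
S_e = q·B·(1−ν²)/E_s · I_f  ⇒  q = S_e·E_s / (B·(1−ν²)·I_f).
q = 0.0039 × 55900 / (2.5 × 0.9324 × 1.11) = 84.26 kPa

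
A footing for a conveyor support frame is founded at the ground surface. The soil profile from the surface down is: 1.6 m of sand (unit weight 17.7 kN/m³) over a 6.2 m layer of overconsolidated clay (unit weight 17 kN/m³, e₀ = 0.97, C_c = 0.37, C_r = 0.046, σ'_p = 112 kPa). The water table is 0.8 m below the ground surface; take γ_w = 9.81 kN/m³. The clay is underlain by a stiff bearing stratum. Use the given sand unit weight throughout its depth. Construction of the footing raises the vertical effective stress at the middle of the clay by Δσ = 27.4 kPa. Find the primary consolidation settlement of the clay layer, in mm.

Mid-depth of clay below the ground surface: z = 1.6 + 6.2/2 = 4.7 m.
Total vertical stress at mid-clay: σ_v = 17.7×1.6 + 17×3.1 = 81.02 kPa.
Pore pressure: u = 9.81×(4.7 − 0.8) = 38.259 kPa.
Initial effective stress: σ'_0 = σ_v − u = 81.02 − 38.259 = 42.761 kPa.
Final effective stress: σ'_f = 42.761 + 27.4 = 70.161 kPa.
σ'_f = 70.161 ≤ σ'_p = 112 kPa, so the clay remains overconsolidated and only the recompression index applies:
S_c = C_r·H/(1+e₀)·log₁₀(σ'_f/σ'_0) = 0.046×6.2/1.97×log₁₀(70.161/42.761)
    = 0.14477 × 0.21505 = 0.03113 m

S_c ≈ 31.1 mm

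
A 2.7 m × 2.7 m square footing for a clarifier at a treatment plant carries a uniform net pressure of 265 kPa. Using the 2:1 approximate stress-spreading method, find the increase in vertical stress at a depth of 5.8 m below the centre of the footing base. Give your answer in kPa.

By the 2:1 method the load spreads at 1 horizontal : 2 vertical, so at depth z the loaded area has grown by z in each plan dimension:
Δσ = qBL/((B+z)(L+z)) = 265×2.7×2.7/((2.7+5.8)(2.7+5.8)) = 26.738 kPa

Δσ_z ≈ 26.7 kPa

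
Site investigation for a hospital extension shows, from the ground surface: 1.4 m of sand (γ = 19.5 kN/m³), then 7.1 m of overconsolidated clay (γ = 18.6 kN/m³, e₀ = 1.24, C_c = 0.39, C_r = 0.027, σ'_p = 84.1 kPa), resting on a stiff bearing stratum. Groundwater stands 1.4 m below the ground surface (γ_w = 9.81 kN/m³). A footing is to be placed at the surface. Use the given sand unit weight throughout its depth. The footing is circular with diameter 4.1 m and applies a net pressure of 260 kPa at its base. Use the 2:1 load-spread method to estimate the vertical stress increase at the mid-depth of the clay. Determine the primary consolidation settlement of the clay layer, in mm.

Mid-depth of clay below the ground surface: z = 1.4 + 7.1/2 = 4.95 m.
Total vertical stress at mid-clay: σ_v = 19.5×1.4 + 18.6×3.55 = 93.33 kPa.
Pore pressure: u = 9.81×(4.95 − 1.4) = 34.825 kPa.
Initial effective stress: σ'_0 = σ_v − u = 93.33 − 34.825 = 58.505 kPa.
Stress increase at mid-clay by the 2:1 spreading method:
Δσ ≈ qD²/(D+z)² = 260×4.1²/(4.1+4.95)² = 53.363 kPa
Final effective stress: σ'_f = 58.505 + 53.363 = 111.87 kPa.
σ'_f = 111.87 > σ'_p = 84.1 kPa, so the stress path crosses the preconsolidation pressure — recompression up to σ'_p, then virgin compression beyond:
S_c = H/(1+e₀)·[C_r·log₁₀(σ'_p/σ'_0) + C_c·log₁₀(σ'_f/σ'_p)]
    = 7.1/2.24 × [0.027×log₁₀(84.1/58.505) + 0.39×log₁₀(111.87/84.1)]
    = 3.1696 × [0.0042553 + 0.048328] = 0.1667 m

S_c ≈ 167 mm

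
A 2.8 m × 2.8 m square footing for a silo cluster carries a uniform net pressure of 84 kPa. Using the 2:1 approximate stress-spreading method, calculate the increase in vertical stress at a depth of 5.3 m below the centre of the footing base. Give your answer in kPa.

Δσ_z ≈ 10 kPa

By the 2:1 method the load spreads at 1 horizontal : 2 vertical, so at depth z the loaded area has grown by z in each plan dimension:
Δσ = qBL/((B+z)(L+z)) = 84×2.8×2.8/((2.8+5.3)(2.8+5.3)) = 10.037 kPa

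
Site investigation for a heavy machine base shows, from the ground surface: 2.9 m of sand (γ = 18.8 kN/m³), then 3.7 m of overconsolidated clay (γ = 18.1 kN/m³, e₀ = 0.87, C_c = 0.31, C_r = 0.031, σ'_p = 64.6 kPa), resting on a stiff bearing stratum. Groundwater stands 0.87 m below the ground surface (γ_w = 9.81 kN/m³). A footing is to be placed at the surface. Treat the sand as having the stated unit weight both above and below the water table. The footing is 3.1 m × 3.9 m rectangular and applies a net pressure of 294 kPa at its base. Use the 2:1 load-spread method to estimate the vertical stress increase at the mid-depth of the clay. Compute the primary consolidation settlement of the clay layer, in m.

Mid-depth of clay below the ground surface: z = 2.9 + 3.7/2 = 4.75 m.
Total vertical stress at mid-clay: σ_v = 18.8×2.9 + 18.1×1.85 = 88.005 kPa.
Pore pressure: u = 9.81×(4.75 − 0.87) = 38.063 kPa.
Initial effective stress: σ'_0 = σ_v − u = 88.005 − 38.063 = 49.942 kPa.
Stress increase at mid-clay by the 2:1 spreading method:
Δσ = qBL/((B+z)(L+z)) = 294×3.1×3.9/((3.1+4.75)(3.9+4.75)) = 52.347 kPa
Final effective stress: σ'_f = 49.942 + 52.347 = 102.29 kPa.
σ'_f = 102.29 > σ'_p = 64.6 kPa, so the stress path crosses the preconsolidation pressure — recompression up to σ'_p, then virgin compression beyond:
S_c = H/(1+e₀)·[C_r·log₁₀(σ'_p/σ'_0) + C_c·log₁₀(σ'_f/σ'_p)]
    = 3.7/1.87 × [0.031×log₁₀(64.6/49.942) + 0.31×log₁₀(102.29/64.6)]
    = 1.9786 × [0.0034648 + 0.061876] = 0.1293 m

S_c ≈ 0.129 m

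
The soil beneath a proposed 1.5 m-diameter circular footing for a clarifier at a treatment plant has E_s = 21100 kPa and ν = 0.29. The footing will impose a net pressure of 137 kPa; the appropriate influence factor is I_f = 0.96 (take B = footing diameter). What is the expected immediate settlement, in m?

Immediate (elastic) settlement: S_e = q·B·(1−ν²)/E_s · I_f.
S_e = 137 × 1.5 × (1 − 0.29²) / 21100 × 0.96
    = 137 × 1.5 × 0.9159 / 21100 × 0.96
    = 0.008563 m

S_e ≈ 0.00856 m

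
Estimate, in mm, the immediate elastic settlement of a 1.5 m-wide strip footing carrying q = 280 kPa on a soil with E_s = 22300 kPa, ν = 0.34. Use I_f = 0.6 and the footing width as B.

Immediate (elastic) settlement: S_e = q·B·(1−ν²)/E_s · I_f.
S_e = 280 × 1.5 × (1 − 0.34²) / 22300 × 0.6
    = 280 × 1.5 × 0.8844 / 22300 × 0.6
    = 0.009994 m = 9.994 mm

S_e ≈ 9.99 mm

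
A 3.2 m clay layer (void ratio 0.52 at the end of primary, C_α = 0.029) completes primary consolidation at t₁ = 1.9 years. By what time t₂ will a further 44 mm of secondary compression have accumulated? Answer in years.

t₂ ≈ 9.99 years

S_s = C_α·H/(1+e_p)·log₁₀(t₂/t₁) ⇒ log₁₀(t₂/t₁) = S_s·(1+e_p)/(C_α·H).
log₁₀(t₂/t₁) = 0.044 × (1+0.52) / (0.029×3.2) = 0.7207
t₂ = t₁ × 10^0.7207 = 1.9 × 5.256 = 9.987 years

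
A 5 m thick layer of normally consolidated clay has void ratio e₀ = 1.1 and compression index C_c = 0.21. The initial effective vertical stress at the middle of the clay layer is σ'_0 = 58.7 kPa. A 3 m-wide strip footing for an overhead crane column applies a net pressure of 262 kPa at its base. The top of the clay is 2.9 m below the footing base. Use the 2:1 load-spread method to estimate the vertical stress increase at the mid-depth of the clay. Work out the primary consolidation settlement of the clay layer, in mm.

Mid-depth of clay below the footing base: z = 2.9 + 5/2 = 5.4 m.
Stress increase at mid-clay by the 2:1 spreading method:
Δσ = qB/(B+z) = 262×3/(3+5.4) = 93.571 kPa
Final effective stress: σ'_f = σ'_0 + Δσ = 58.7 + 93.571 = 152.27 kPa.
Normally consolidated clay, so the full stress increment lies on the virgin compression line:
S_c = C_c·H/(1+e₀)·log₁₀(σ'_f/σ'_0) = 0.21×5/(1+1.1)×log₁₀(152.27/58.7)
    = 0.5 × 0.41398 = 0.207 m

S_c ≈ 207 mm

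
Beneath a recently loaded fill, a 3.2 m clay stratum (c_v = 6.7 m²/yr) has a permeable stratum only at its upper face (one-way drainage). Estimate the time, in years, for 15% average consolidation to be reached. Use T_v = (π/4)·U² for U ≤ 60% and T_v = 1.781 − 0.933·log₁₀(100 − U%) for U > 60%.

t ≈ 0.027 years

Drainage path length: H_d = H = 3.2 m (single drainage).
U ≤ 60%: T_v = (π/4)·U² = (π/4)×0.15² = 0.017671.
t = T_v·H_d²/c_v = 0.017671×3.2²/6.7 = 0.02701 years.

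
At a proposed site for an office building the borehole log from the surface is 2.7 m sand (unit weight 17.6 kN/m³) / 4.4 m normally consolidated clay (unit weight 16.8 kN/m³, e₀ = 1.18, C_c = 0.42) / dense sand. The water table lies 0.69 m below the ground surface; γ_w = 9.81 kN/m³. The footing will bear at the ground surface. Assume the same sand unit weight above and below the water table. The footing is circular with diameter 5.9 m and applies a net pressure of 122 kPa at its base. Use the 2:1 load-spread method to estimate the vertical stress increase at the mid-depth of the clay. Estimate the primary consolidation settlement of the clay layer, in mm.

S_c ≈ 225 mm

Mid-depth of clay below the ground surface: z = 2.7 + 4.4/2 = 4.9 m.
Total vertical stress at mid-clay: σ_v = 17.6×2.7 + 16.8×2.2 = 84.48 kPa.
Pore pressure: u = 9.81×(4.9 − 0.69) = 41.3 kPa.
Initial effective stress: σ'_0 = σ_v − u = 84.48 − 41.3 = 43.18 kPa.
Stress increase at mid-clay by the 2:1 spreading method:
Δσ ≈ qD²/(D+z)² = 122×5.9²/(5.9+4.9)² = 36.41 kPa
Final effective stress: σ'_f = σ'_0 + Δσ = 43.18 + 36.41 = 79.59 kPa.
Normally consolidated clay, so the full stress increment lies on the virgin compression line:
S_c = C_c·H/(1+e₀)·log₁₀(σ'_f/σ'_0) = 0.42×4.4/(1+1.18)×log₁₀(79.59/43.18)
    = 0.84771 × 0.26558 = 0.2251 m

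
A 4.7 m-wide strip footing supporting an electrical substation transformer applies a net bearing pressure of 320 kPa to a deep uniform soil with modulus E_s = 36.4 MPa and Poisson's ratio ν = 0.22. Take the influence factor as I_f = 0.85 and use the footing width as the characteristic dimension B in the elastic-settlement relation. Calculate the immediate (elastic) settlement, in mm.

S_e ≈ 33.4 mm

Immediate (elastic) settlement: S_e = q·B·(1−ν²)/E_s · I_f.
E_s = 36.4 MPa = 36400 kPa.
S_e = 320 × 4.7 × (1 − 0.22²) / 36400 × 0.85
    = 320 × 4.7 × 0.9516 / 36400 × 0.85
    = 0.03342 m = 33.42 mm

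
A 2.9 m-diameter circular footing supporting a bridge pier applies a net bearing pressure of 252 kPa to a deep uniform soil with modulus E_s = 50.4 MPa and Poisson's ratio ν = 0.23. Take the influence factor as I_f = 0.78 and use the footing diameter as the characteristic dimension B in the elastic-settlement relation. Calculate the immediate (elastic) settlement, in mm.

Immediate (elastic) settlement: S_e = q·B·(1−ν²)/E_s · I_f.
E_s = 50.4 MPa = 50400 kPa.
S_e = 252 × 2.9 × (1 − 0.23²) / 50400 × 0.78
    = 252 × 2.9 × 0.9471 / 50400 × 0.78
    = 0.01071 m = 10.71 mm

S_e ≈ 10.7 mm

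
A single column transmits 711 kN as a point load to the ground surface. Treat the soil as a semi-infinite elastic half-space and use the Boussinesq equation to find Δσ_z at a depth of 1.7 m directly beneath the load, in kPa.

Δσ_z ≈ 117 kPa

Boussinesq vertical stress below a point load on an elastic half-space:
Δσ_z = 3P/(2πz²) · [1 + (r/z)²]^(−5/2)
r/z = 0/1.7 = 0; [1+(r/z)²]^(−5/2) = 1.
Δσ_z = 3×711/(2π×1.7²) × 1 = 117.47 × 1 = 117.5 kPa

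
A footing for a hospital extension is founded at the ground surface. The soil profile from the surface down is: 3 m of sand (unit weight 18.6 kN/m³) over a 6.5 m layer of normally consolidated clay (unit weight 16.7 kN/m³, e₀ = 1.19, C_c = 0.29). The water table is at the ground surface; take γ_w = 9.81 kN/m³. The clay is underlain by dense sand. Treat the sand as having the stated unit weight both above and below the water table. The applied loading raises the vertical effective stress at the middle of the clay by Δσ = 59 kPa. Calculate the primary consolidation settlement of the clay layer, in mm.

S_c ≈ 296 mm

Mid-depth of clay below the ground surface: z = 3 + 6.5/2 = 6.25 m.
Total vertical stress at mid-clay: σ_v = 18.6×3 + 16.7×3.25 = 110.08 kPa.
Pore pressure: u = 9.81×(6.25 − 0) = 61.312 kPa.
Initial effective stress: σ'_0 = σ_v − u = 110.08 − 61.312 = 48.768 kPa.
Final effective stress: σ'_f = σ'_0 + Δσ = 48.768 + 59 = 107.77 kPa.
Normally consolidated clay, so the full stress increment lies on the virgin compression line:
S_c = C_c·H/(1+e₀)·log₁₀(σ'_f/σ'_0) = 0.29×6.5/(1+1.19)×log₁₀(107.77/48.768)
    = 0.86073 × 0.34436 = 0.2964 m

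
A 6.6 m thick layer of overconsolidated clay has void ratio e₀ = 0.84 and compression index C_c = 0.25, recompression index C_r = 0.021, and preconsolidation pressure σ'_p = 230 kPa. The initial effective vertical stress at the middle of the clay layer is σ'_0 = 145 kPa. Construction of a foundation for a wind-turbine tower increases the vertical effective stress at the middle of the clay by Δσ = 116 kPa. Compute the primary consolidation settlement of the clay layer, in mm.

S_c ≈ 64.3 mm

Final effective stress: σ'_f = 145 + 116 = 261 kPa.
σ'_f = 261 > σ'_p = 230 kPa, so the stress path crosses the preconsolidation pressure — recompression up to σ'_p, then virgin compression beyond:
S_c = H/(1+e₀)·[C_r·log₁₀(σ'_p/σ'_0) + C_c·log₁₀(σ'_f/σ'_p)]
    = 6.6/1.84 × [0.021×log₁₀(230/145) + 0.25×log₁₀(261/230)]
    = 3.587 × [0.0042076 + 0.013728] = 0.06433 m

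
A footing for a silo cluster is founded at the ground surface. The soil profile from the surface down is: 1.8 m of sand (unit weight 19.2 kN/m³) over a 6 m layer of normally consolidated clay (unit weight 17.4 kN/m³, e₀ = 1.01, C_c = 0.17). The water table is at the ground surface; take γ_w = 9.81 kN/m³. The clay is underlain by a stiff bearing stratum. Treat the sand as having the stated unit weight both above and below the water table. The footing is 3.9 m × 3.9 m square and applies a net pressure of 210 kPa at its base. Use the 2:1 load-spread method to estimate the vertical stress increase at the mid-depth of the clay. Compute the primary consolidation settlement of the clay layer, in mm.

S_c ≈ 160 mm

Mid-depth of clay below the ground surface: z = 1.8 + 6/2 = 4.8 m.
Total vertical stress at mid-clay: σ_v = 19.2×1.8 + 17.4×3 = 86.76 kPa.
Pore pressure: u = 9.81×(4.8 − 0) = 47.088 kPa.
Initial effective stress: σ'_0 = σ_v − u = 86.76 − 47.088 = 39.672 kPa.
Stress increase at mid-clay by the 2:1 spreading method:
Δσ = qBL/((B+z)(L+z)) = 210×3.9×3.9/((3.9+4.8)(3.9+4.8)) = 42.2 kPa
Final effective stress: σ'_f = σ'_0 + Δσ = 39.672 + 42.2 = 81.872 kPa.
Normally consolidated clay, so the full stress increment lies on the virgin compression line:
S_c = C_c·H/(1+e₀)·log₁₀(σ'_f/σ'_0) = 0.17×6/(1+1.01)×log₁₀(81.872/39.672)
    = 0.50746 × 0.31465 = 0.1597 m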